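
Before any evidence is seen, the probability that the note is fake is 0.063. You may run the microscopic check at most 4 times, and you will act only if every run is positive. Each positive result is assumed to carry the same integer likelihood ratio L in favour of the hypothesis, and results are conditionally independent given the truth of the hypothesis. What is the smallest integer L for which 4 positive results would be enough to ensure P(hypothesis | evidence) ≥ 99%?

7

Prior odds = 0.063/0.937 = 63/937.
Target odds = 0.99/0.01 = 99.
Need L⁴ ≥ 99 ÷ (63/937) = 10307/7.
6⁴ = 1296 < 10307/7 ≤ 2401 = 7⁴, so L = 7.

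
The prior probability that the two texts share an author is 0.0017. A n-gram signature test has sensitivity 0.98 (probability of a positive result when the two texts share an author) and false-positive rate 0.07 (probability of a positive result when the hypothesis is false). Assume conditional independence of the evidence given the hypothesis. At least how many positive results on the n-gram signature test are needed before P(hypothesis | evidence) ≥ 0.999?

6

Prior odds: 0.0017 ÷ 0.9983 = 17/9983.
Likelihood ratio of a positive result = 0.98/0.07 = 14.
Target posterior odds = 0.999/0.001 = 999.
Need (17/9983) × 14ⁿ ≥ 999, i.e. 14ⁿ ≥ 9973017/17.
14⁵ = 537824 falls short of 9973017/17 but 14⁶ = 7529536 reaches it, so n = 6.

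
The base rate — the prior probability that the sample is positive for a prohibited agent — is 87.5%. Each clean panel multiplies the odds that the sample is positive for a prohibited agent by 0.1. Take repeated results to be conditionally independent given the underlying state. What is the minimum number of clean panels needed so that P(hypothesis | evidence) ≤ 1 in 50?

Prior odds = 0.875/0.125 = 7.
Likelihood ratio per clean panel = 0.1.
Target odds: 0.02 ÷ 0.98 = 1/49.
Need 7 × 0.1ⁿ ≤ 1/49, i.e. 0.1ⁿ ≤ 1/343.
0.1² = 0.01 is still above 1/343 but 0.1³ = 0.001 is at or below it, so n = 3.

3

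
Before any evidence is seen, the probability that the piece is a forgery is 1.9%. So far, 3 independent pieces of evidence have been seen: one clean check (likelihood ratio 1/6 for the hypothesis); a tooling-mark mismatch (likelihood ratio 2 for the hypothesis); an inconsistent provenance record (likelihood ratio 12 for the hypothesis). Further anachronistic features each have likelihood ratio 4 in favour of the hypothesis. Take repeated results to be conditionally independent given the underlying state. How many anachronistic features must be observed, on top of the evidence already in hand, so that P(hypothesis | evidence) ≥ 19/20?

4

Prior odds = 0.019/0.981 = 19/981.
Combined Bayes factor of the evidence already in hand = (1/6) × 2 × 12 = 4.
Odds after that evidence = (19/981) × 4 = 76/981.
Target odds = 0.95/0.05 = 19.
Need 4ⁿ ≥ 19 ÷ (76/981) = 245.25.
4³ = 64 falls short of 245.25 but 4⁴ = 256 reaches it, so n = 4.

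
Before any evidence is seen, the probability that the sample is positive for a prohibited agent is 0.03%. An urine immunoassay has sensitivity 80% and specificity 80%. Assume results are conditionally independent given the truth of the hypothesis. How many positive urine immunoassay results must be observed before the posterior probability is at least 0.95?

Prior odds = 0.0003/0.9997 = 3/9997.
False-positive rate = 1 − 0.8 = 0.2; likelihood ratio of a positive = 0.8/0.2 = 4.
Target posterior odds = 0.95/0.05 = 19.
Need (3/9997) × 4ⁿ ≥ 19, i.e. 4ⁿ ≥ 189943/3.
4⁷ = 16384 falls short of 189943/3 but 4⁸ = 65536 reaches it, so n = 8.

8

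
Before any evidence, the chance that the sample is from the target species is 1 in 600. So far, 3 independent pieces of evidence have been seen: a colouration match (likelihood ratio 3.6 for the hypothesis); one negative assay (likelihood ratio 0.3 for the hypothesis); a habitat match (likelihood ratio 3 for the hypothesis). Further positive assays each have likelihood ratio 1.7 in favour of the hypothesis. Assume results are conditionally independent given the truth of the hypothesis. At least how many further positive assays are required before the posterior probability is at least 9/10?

14

Prior odds = (1/600)/(599/600) = 1/599.
Combined Bayes factor of the evidence already in hand = 3.6 × 0.3 × 3 = 3.24.
Odds after that evidence = (1/599) × 3.24 = 81/14975.
Target odds = 0.9/0.1 = 9.
Need 1.7ⁿ ≥ 9 ÷ (81/14975) = 14975/9.
1.7¹³ ≈990.458 falls short of 14975/9 but 1.7¹⁴ ≈1683.78 reaches it, so n = 14.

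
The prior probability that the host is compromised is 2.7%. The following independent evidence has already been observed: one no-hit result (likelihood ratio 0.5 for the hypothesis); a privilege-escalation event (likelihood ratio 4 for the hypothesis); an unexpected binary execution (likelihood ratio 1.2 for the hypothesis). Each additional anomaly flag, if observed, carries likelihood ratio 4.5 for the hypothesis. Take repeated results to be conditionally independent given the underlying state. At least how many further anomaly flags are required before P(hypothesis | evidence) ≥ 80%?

3

Prior odds = 0.027/0.973 = 27/973.
Combined Bayes factor of the evidence already in hand = 0.5 × 4 × 1.2 = 2.4.
Odds after that evidence = (27/973) × 2.4 = 324/4865.
Target odds = 0.8/0.2 = 4.
Need 4.5ⁿ ≥ 4 ÷ (324/4865) = 4865/81.
4.5² = 20.25 falls short of 4865/81 but 4.5³ = 91.125 reaches it, so n = 3.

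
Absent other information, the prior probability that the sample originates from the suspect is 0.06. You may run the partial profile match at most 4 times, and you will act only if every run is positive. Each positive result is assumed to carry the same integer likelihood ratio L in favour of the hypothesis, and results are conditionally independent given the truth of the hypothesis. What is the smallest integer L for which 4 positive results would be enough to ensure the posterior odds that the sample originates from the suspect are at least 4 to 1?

3

Prior odds = 0.06/0.94 = 3/47.
Target odds = 4.
Need L⁴ ≥ 4 ÷ (3/47) = 188/3.
2⁴ = 16 < 188/3 ≤ 81 = 3⁴, so L = 3.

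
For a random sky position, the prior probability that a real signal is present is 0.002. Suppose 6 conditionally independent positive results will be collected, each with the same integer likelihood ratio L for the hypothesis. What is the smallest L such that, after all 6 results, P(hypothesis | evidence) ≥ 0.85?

Prior odds = 0.002/0.998 = 1/499.
Target odds = 0.85/0.15 = 17/3.
Need L⁶ ≥ 17/3 ÷ (1/499) = 8483/3.
3⁶ = 729 < 8483/3 ≤ 4096 = 4⁶, so L = 4.

4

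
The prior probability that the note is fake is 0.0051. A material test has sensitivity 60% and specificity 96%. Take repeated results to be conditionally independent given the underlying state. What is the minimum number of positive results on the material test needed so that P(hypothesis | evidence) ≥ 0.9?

3

Prior odds = 0.0051/0.9949 = 51/9949.
False-positive rate = 1 − 0.96 = 0.04; likelihood ratio of a positive = 0.6/0.04 = 15.
Target posterior odds = 0.9/0.1 = 9.
Need (51/9949) × 15ⁿ ≥ 9, i.e. 15ⁿ ≥ 29847/17.
15² = 225 falls short of 29847/17 but 15³ = 3375 reaches it, so n = 3.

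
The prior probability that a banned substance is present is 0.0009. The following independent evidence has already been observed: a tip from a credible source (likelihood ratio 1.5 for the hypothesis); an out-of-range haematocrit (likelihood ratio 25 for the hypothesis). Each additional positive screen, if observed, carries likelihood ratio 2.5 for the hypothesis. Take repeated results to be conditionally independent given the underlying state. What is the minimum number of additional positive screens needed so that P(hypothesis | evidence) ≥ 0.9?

7

Prior odds = 0.0009/0.9991 = 9/9991.
Combined Bayes factor of the evidence already in hand = 1.5 × 25 = 37.5.
Odds after that evidence = (9/9991) × 37.5 = 675/19982.
Target odds = 0.9/0.1 = 9.
Need 2.5ⁿ ≥ 9 ÷ (675/19982) = 19982/75.
2.5⁶ = 244.140625 falls short of 19982/75 but 2.5⁷ = 610.3515625 reaches it, so n = 7.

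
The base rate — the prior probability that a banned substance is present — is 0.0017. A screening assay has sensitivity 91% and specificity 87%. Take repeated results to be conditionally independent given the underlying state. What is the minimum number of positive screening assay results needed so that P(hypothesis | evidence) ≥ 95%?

Prior odds = 0.0017/0.9983 = 17/9983.
False-positive rate = 1 − 0.87 = 0.13; likelihood ratio of a positive = 0.91/0.13 = 7.
Target odds: 0.95 ÷ 0.05 = 19.
Require 7ⁿ ≥ 19 ÷ (17/9983) = 189677/17.
7⁴ = 2401 falls short of 189677/17 but 7⁵ = 16807 reaches it, so n = 5.

5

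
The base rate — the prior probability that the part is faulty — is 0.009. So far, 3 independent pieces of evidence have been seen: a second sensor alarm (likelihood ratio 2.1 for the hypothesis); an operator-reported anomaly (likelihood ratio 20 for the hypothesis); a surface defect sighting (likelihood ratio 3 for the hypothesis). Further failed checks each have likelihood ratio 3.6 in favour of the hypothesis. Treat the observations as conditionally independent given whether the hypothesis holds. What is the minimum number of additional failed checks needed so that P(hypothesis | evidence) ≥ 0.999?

Prior odds = 0.009/0.991 = 9/991.
Combined Bayes factor of the evidence already in hand = 2.1 × 20 × 3 = 126.
Odds after that evidence = (9/991) × 126 = 1134/991.
Target odds = 0.999/0.001 = 999.
Need 3.6ⁿ ≥ 999 ÷ (1134/991) = 36667/42.
3.6⁵ = 604.66176 falls short of 36667/42 but 3.6⁶ = 34012224/15625 reaches it, so n = 6.

6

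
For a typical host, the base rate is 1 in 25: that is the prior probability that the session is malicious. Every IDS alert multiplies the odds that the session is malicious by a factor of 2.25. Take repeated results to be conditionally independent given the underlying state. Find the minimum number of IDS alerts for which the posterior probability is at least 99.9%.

13

Prior odds = 0.04/0.96 = 1/24.
Likelihood ratio per IDS alert = 2.25.
Target posterior odds = 0.999/0.001 = 999.
Require 2.25ⁿ ≥ 999 ÷ (1/24) = 23976.
2.25¹² ≈16834.1 falls short of 23976 but 2.25¹³ ≈37876.8 reaches it, so n = 13.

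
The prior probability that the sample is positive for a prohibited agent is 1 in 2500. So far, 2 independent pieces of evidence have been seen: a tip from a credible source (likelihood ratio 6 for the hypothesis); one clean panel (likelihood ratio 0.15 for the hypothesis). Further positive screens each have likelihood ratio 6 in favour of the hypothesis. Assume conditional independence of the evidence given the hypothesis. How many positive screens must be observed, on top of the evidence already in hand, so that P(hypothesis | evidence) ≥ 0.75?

6

Prior odds = 0.0004/0.9996 = 1/2499.
Combined Bayes factor of the evidence already in hand = 6 × 0.15 = 0.9.
Odds after that evidence = (1/2499) × 0.9 = 3/8330.
Target odds = 0.75/0.25 = 3.
Need 6ⁿ ≥ 3 ÷ (3/8330) = 8330.
6⁵ = 7776 falls short of 8330 but 6⁶ = 46656 reaches it, so n = 6.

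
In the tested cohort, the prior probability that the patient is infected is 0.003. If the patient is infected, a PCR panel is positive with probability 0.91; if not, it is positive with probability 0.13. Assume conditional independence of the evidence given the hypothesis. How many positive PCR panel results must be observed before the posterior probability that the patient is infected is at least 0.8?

4

Prior odds: 0.003 ÷ 0.997 = 3/997.
Likelihood ratio of a positive = 0.91/0.13 = 7.
Target odds: 0.8 ÷ 0.2 = 4.
Require 7ⁿ ≥ 4 ÷ (3/997) = 3988/3.
7³ = 343 falls short of 3988/3 but 7⁴ = 2401 reaches it, so n = 4.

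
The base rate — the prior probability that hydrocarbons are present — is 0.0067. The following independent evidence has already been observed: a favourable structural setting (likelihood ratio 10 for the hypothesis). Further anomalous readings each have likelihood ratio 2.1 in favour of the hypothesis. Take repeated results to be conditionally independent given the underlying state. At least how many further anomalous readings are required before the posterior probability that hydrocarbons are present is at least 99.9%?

Prior odds = 0.0067/0.9933 = 67/9933.
Bayes factor of the evidence already in hand = 10.
Odds after that evidence = (67/9933) × 10 = 670/9933.
Target odds = 0.999/0.001 = 999.
Need 2.1ⁿ ≥ 999 ÷ (670/9933) = 9923067/670.
2.1¹² ≈7355.83 falls short of 9923067/670 but 2.1¹³ ≈15447.2 reaches it, so n = 13.

13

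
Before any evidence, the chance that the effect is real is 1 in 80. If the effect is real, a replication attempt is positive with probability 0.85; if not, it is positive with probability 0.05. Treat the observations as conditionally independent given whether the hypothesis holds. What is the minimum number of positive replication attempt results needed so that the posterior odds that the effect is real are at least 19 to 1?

Prior odds: 0.0125 ÷ 0.9875 = 1/79.
Likelihood ratio of a positive = 0.85/0.05 = 17.
Target odds = 19.
Need (1/79) × 17ⁿ ≥ 19, i.e. 17ⁿ ≥ 1501.
17² = 289 falls short of 1501 but 17³ = 4913 reaches it, so n = 3.

3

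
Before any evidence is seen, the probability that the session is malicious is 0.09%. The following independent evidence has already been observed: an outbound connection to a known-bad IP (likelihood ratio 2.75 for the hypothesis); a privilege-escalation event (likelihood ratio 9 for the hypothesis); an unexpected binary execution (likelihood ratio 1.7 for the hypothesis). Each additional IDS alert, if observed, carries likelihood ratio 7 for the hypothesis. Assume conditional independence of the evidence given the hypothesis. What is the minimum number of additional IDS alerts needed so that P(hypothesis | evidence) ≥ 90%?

Prior odds = 0.0009/0.9991 = 9/9991.
Combined Bayes factor of the evidence already in hand = 2.75 × 9 × 1.7 = 42.075.
Odds after that evidence = (9/9991) × 42.075 = 15147/399640.
Target odds = 0.9/0.1 = 9.
Need 7ⁿ ≥ 9 ÷ (15147/399640) = 399640/1683.
7² = 49 falls short of 399640/1683 but 7³ = 343 reaches it, so n = 3.

3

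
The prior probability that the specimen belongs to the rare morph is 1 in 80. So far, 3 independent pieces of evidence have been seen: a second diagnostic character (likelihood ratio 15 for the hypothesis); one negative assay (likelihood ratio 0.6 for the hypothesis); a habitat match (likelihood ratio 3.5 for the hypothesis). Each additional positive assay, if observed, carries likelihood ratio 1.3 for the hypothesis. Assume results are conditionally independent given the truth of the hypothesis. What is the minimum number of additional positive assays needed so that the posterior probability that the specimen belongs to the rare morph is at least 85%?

Prior odds = 0.0125/0.9875 = 1/79.
Combined Bayes factor of the evidence already in hand = 15 × 0.6 × 3.5 = 31.5.
Odds after that evidence = (1/79) × 31.5 = 63/158.
Target odds = 0.85/0.15 = 17/3.
Need 1.3ⁿ ≥ 17/3 ÷ (63/158) = 2686/189.
1.3¹⁰ ≈13.7858 falls short of 2686/189 but 1.3¹¹ ≈17.9216 reaches it, so n = 11.

11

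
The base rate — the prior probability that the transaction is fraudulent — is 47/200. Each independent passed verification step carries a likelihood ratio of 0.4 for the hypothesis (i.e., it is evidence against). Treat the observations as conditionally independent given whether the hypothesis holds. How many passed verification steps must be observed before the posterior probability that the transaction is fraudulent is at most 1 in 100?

Prior odds = 0.235/0.765 = 47/153.
Likelihood ratio per passed verification step = 0.4.
Target posterior odds = 0.01/0.99 = 1/99.
Need (47/153) × 0.4ⁿ ≤ 1/99, i.e. 0.4ⁿ ≤ 17/517.
0.4³ = 0.064 is still above 17/517 but 0.4⁴ = 0.0256 is at or below it, so n = 4.

4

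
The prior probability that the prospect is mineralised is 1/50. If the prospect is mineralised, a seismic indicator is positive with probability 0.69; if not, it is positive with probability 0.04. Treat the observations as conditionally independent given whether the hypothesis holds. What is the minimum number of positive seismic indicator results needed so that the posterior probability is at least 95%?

3

Prior odds = 0.02/0.98 = 1/49.
Likelihood ratio of a positive = 0.69/0.04 = 17.25.
Target posterior odds = 0.95/0.05 = 19.
Require 17.25ⁿ ≥ 19 ÷ (1/49) = 931.
17.25² = 297.5625 falls short of 931 but 17.25³ = 5132.953125 reaches it, so n = 3.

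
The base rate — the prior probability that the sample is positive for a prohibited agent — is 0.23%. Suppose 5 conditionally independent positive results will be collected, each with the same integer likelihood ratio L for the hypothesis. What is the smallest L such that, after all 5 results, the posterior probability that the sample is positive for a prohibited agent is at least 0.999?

Prior odds = 0.0023/0.9977 = 23/9977.
Target odds = 0.999/0.001 = 999.
Need L⁵ ≥ 999 ÷ (23/9977) = 9967023/23.
13⁵ = 371293 < 9967023/23 ≤ 537824 = 14⁵, so L = 14.

14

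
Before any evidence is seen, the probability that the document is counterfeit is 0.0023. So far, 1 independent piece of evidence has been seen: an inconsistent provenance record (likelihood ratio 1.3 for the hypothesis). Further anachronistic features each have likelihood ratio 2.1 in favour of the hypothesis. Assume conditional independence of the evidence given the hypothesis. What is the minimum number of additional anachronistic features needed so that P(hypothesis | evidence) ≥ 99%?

15

Prior odds = 0.0023/0.9977 = 23/9977.
Bayes factor of the evidence already in hand = 1.3.
Odds after that evidence = (23/9977) × 1.3 = 299/99770.
Target odds = 0.99/0.01 = 99.
Need 2.1ⁿ ≥ 99 ÷ (299/99770) = 9877230/299.
2.1¹⁴ ≈32439.2 falls short of 9877230/299 but 2.1¹⁵ ≈68122.3 reaches it, so n = 15.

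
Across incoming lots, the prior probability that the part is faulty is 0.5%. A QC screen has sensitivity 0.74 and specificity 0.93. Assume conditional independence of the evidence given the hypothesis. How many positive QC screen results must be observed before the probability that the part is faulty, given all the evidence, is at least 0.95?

4

Prior odds = 0.005/0.995 = 1/199.
False-positive rate = 1 − 0.93 = 0.07; likelihood ratio of a positive = 0.74/0.07 = 74/7.
Target posterior odds = 0.95/0.05 = 19.
Need (1/199) × (74/7)ⁿ ≥ 19, i.e. (74/7)ⁿ ≥ 3781.
(74/7)³ = 405224/343 falls short of 3781 but (74/7)⁴ = 29986576/2401 reaches it, so n = 4.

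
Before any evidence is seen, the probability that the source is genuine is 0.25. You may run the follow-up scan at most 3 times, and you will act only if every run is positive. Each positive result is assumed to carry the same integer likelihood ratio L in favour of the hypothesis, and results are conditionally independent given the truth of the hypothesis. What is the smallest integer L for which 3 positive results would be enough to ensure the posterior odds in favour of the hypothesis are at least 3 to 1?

Prior odds = 0.25/0.75 = 1/3.
Target odds = 3.
Need L³ ≥ 3 ÷ (1/3) = 9.
2³ = 8 < 9 ≤ 27 = 3³, so L = 3.

3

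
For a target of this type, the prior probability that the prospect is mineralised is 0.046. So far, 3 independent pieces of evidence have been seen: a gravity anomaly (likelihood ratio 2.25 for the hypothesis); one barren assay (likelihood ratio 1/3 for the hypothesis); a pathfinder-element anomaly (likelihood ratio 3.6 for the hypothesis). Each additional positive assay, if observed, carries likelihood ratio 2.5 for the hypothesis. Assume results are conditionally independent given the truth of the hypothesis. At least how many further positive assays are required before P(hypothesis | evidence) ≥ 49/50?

Prior odds = 0.046/0.954 = 23/477.
Combined Bayes factor of the evidence already in hand = 2.25 × (1/3) × 3.6 = 2.7.
Odds after that evidence = (23/477) × 2.7 = 69/530.
Target odds = 0.98/0.02 = 49.
Need 2.5ⁿ ≥ 49 ÷ (69/530) = 25970/69.
2.5⁶ = 244.140625 falls short of 25970/69 but 2.5⁷ = 610.3515625 reaches it, so n = 7.

7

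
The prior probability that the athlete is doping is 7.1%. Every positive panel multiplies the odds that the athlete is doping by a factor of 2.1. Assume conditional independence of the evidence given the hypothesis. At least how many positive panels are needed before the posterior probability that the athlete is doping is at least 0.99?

Prior odds: 0.071 ÷ 0.929 = 71/929.
Likelihood ratio per positive panel = 2.1.
Target posterior odds = 0.99/0.01 = 99.
Require 2.1ⁿ ≥ 99 ÷ (71/929) = 91971/71.
2.1⁹ ≈794.28 falls short of 91971/71 but 2.1¹⁰ ≈1667.99 reaches it, so n = 10.

10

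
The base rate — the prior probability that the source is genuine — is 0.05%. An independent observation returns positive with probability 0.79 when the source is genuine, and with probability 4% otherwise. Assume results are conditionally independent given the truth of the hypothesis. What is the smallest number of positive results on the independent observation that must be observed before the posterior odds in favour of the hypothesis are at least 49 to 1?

4

Prior odds = 0.0005/0.9995 = 1/1999.
Likelihood ratio of a positive result = 0.79/0.04 = 19.75.
Target odds = 49.
Require 19.75ⁿ ≥ 49 ÷ (1/1999) = 97951.
19.75³ = 7703.734375 falls short of 97951 but 19.75⁴ = 38950081/256 reaches it, so n = 4.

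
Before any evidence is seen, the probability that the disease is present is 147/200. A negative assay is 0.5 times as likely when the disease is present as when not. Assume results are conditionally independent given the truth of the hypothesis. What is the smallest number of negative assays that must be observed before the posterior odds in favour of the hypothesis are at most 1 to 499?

11

Prior odds: 0.735 ÷ 0.265 = 147/53.
Likelihood ratio per negative assay = 0.5.
Target odds = 1/499.
Need (147/53) × 0.5ⁿ ≤ 1/499, i.e. 0.5ⁿ ≤ 53/73353.
0.5¹⁰ = 1/1024 is still above 53/73353 but 0.5¹¹ = 1/2048 is at or below it, so n = 11.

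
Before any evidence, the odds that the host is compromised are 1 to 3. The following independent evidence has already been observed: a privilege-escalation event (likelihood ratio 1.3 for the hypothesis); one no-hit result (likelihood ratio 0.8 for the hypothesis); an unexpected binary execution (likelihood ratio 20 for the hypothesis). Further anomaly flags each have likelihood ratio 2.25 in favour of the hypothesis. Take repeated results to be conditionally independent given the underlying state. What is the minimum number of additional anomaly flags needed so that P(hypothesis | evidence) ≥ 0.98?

3

Prior odds = 1/3.
Combined Bayes factor of the evidence already in hand = 1.3 × 0.8 × 20 = 20.8.
Odds after that evidence = (1/3) × 20.8 = 104/15.
Target odds = 0.98/0.02 = 49.
Need 2.25ⁿ ≥ 49 ÷ (104/15) = 735/104.
2.25² = 5.0625 falls short of 735/104 but 2.25³ = 11.390625 reaches it, so n = 3.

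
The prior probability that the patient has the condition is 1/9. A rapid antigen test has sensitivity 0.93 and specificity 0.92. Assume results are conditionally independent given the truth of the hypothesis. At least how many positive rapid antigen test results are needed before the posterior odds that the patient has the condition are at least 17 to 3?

Prior odds: (1/9) ÷ (8/9) = 0.125.
False-positive rate = 1 − 0.92 = 0.08; likelihood ratio of a positive = 0.93/0.08 = 11.625.
Target odds = 17/3.
Need 0.125 × 11.625ⁿ ≥ 17/3, i.e. 11.625ⁿ ≥ 136/3.
11.625¹ = 11.625 falls short of 136/3 but 11.625² = 135.140625 reaches it, so n = 2.

2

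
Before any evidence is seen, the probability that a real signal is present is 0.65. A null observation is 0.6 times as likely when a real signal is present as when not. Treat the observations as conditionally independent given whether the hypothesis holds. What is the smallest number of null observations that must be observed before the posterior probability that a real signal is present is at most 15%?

Prior odds = 0.65/0.35 = 13/7.
Likelihood ratio per null observation = 0.6.
Target posterior odds = 0.15/0.85 = 3/17.
Need (13/7) × 0.6ⁿ ≤ 3/17, i.e. 0.6ⁿ ≤ 21/221.
0.6⁴ = 0.1296 is still above 21/221 but 0.6⁵ = 0.07776 is at or below it, so n = 5.

5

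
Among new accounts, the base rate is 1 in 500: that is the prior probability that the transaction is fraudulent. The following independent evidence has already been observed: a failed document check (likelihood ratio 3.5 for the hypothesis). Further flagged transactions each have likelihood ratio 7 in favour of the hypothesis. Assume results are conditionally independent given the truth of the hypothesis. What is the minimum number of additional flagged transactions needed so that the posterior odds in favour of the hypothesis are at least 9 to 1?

4

Prior odds = 0.002/0.998 = 1/499.
Bayes factor of the evidence already in hand = 3.5.
Odds after that evidence = (1/499) × 3.5 = 7/998.
Target odds = 9.
Need 7ⁿ ≥ 9 ÷ (7/998) = 8982/7.
7³ = 343 falls short of 8982/7 but 7⁴ = 2401 reaches it, so n = 4.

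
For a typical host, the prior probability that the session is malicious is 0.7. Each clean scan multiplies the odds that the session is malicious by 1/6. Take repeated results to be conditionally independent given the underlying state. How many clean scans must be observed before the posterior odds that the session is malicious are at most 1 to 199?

4

Prior odds: 0.7 ÷ 0.3 = 7/3.
Likelihood ratio per clean scan = 1/6.
Target odds = 1/199.
Require (1/6)ⁿ ≤ 1/199 ÷ (7/3) = 3/1393.
(1/6)³ = 1/216 is still above 3/1393 but (1/6)⁴ = 1/1296 is at or below it, so n = 4.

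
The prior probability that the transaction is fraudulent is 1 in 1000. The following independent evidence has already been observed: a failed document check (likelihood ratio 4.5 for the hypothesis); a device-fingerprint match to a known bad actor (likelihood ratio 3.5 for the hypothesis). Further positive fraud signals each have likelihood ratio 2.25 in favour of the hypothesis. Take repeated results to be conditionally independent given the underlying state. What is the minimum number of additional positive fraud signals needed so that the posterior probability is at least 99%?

Prior odds = 0.001/0.999 = 1/999.
Combined Bayes factor of the evidence already in hand = 4.5 × 3.5 = 15.75.
Odds after that evidence = (1/999) × 15.75 = 7/444.
Target odds = 0.99/0.01 = 99.
Need 2.25ⁿ ≥ 99 ÷ (7/444) = 43956/7.
2.25¹⁰ ≈3325.26 falls short of 43956/7 but 2.25¹¹ ≈7481.83 reaches it, so n = 11.

11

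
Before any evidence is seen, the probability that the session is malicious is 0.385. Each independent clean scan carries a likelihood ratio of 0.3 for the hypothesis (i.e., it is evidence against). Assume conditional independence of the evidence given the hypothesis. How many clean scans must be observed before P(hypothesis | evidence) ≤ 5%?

3

Prior odds = 0.385/0.615 = 77/123.
Likelihood ratio per clean scan = 0.3.
Target posterior odds = 0.05/0.95 = 1/19.
Need (77/123) × 0.3ⁿ ≤ 1/19, i.e. 0.3ⁿ ≤ 123/1463.
0.3² = 0.09 is still above 123/1463 but 0.3³ = 0.027 is at or below it, so n = 3.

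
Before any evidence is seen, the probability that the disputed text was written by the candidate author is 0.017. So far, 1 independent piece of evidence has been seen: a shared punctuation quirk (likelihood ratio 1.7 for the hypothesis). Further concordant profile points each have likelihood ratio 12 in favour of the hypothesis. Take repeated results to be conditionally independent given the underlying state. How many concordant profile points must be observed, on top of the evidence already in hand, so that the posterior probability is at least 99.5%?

4

Prior odds = 0.017/0.983 = 17/983.
Bayes factor of the evidence already in hand = 1.7.
Odds after that evidence = (17/983) × 1.7 = 289/9830.
Target odds = 0.995/0.005 = 199.
Need 12ⁿ ≥ 199 ÷ (289/9830) = 1956170/289.
12³ = 1728 falls short of 1956170/289 but 12⁴ = 20736 reaches it, so n = 4.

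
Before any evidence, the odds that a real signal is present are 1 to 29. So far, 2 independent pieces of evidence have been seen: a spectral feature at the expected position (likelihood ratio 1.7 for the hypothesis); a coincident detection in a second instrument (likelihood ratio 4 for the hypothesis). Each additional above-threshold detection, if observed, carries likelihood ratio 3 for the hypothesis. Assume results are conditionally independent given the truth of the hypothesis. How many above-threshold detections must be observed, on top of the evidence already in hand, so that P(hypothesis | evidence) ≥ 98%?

Prior odds = 1/29.
Combined Bayes factor of the evidence already in hand = 1.7 × 4 = 6.8.
Odds after that evidence = (1/29) × 6.8 = 34/145.
Target odds = 0.98/0.02 = 49.
Need 3ⁿ ≥ 49 ÷ (34/145) = 7105/34.
3⁴ = 81 falls short of 7105/34 but 3⁵ = 243 reaches it, so n = 5.

5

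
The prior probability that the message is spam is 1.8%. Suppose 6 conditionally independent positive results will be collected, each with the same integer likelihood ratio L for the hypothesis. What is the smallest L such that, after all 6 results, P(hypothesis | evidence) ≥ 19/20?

4

Prior odds = 0.018/0.982 = 9/491.
Target odds = 0.95/0.05 = 19.
Need L⁶ ≥ 19 ÷ (9/491) = 9329/9.
3⁶ = 729 < 9329/9 ≤ 4096 = 4⁶, so L = 4.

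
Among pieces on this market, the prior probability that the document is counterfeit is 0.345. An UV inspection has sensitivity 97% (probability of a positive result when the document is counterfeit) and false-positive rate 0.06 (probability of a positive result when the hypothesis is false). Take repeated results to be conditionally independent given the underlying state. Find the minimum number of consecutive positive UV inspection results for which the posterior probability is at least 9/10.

Prior odds: 0.345 ÷ 0.655 = 69/131.
Likelihood ratio of a positive result = 0.97/0.06 = 97/6.
Target odds: 0.9 ÷ 0.1 = 9.
Require (97/6)ⁿ ≥ 9 ÷ (69/131) = 393/23.
(97/6)¹ = 97/6 falls short of 393/23 but (97/6)² = 9409/36 reaches it, so n = 2.

2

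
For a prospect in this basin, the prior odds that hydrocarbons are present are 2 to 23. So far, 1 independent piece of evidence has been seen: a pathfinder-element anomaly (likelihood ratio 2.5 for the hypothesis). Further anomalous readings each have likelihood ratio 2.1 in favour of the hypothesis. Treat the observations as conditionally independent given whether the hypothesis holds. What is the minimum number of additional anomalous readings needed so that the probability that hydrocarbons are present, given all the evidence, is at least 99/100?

9

Prior odds = 2/23.
Bayes factor of the evidence already in hand = 2.5.
Odds after that evidence = (2/23) × 2.5 = 5/23.
Target odds = 0.99/0.01 = 99.
Need 2.1ⁿ ≥ 99 ÷ (5/23) = 455.4.
2.1⁸ ≈378.229 falls short of 455.4 but 2.1⁹ ≈794.28 reaches it, so n = 9.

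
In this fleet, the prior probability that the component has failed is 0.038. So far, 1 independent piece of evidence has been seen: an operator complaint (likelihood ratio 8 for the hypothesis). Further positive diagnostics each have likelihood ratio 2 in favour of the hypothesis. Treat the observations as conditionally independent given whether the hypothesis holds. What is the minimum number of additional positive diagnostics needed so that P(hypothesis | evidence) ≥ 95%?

6

Prior odds = 0.038/0.962 = 19/481.
Bayes factor of the evidence already in hand = 8.
Odds after that evidence = (19/481) × 8 = 152/481.
Target odds = 0.95/0.05 = 19.
Need 2ⁿ ≥ 19 ÷ (152/481) = 60.125.
2⁵ = 32 falls short of 60.125 but 2⁶ = 64 reaches it, so n = 6.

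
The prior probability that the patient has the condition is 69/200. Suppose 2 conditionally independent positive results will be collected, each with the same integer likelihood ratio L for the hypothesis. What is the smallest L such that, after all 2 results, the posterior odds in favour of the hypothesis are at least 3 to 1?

3

Prior odds = 0.345/0.655 = 69/131.
Target odds = 3.
Need L² ≥ 3 ÷ (69/131) = 131/23.
2² = 4 < 131/23 ≤ 9 = 3², so L = 3.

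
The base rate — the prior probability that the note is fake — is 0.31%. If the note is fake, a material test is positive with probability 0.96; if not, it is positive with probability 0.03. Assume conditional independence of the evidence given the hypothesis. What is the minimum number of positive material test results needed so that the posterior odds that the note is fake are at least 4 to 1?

Prior odds = 0.0031/0.9969 = 31/9969.
Likelihood ratio of a positive = 0.96/0.03 = 32.
Target odds = 4.
Need (31/9969) × 32ⁿ ≥ 4, i.e. 32ⁿ ≥ 39876/31.
32² = 1024 falls short of 39876/31 but 32³ = 32768 reaches it, so n = 3.

3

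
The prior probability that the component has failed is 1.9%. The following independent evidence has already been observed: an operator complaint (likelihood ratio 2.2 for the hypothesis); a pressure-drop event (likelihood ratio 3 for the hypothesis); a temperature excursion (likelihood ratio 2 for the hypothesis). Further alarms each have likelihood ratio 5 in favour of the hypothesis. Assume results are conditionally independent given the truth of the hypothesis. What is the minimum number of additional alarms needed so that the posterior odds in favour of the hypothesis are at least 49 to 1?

Prior odds = 0.019/0.981 = 19/981.
Combined Bayes factor of the evidence already in hand = 2.2 × 3 × 2 = 13.2.
Odds after that evidence = (19/981) × 13.2 = 418/1635.
Target odds = 49.
Need 5ⁿ ≥ 49 ÷ (418/1635) = 80115/418.
5³ = 125 falls short of 80115/418 but 5⁴ = 625 reaches it, so n = 4.

4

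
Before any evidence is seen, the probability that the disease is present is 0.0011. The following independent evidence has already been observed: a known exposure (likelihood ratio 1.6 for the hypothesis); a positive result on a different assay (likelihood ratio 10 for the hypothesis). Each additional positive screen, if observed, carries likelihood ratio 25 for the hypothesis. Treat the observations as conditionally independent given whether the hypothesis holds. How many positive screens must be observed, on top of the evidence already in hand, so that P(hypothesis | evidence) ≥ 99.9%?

Prior odds = 0.0011/0.9989 = 11/9989.
Combined Bayes factor of the evidence already in hand = 1.6 × 10 = 16.
Odds after that evidence = (11/9989) × 16 = 176/9989.
Target odds = 0.999/0.001 = 999.
Need 25ⁿ ≥ 999 ÷ (176/9989) = 9979011/176.
25³ = 15625 falls short of 9979011/176 but 25⁴ = 390625 reaches it, so n = 4.

4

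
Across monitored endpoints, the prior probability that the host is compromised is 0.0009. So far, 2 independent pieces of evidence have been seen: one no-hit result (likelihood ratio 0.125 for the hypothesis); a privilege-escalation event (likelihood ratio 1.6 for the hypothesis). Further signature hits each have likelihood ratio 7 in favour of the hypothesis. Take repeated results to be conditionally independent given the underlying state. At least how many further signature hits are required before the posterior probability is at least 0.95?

6

Prior odds = 0.0009/0.9991 = 9/9991.
Combined Bayes factor of the evidence already in hand = 0.125 × 1.6 = 0.2.
Odds after that evidence = (9/9991) × 0.2 = 9/49955.
Target odds = 0.95/0.05 = 19.
Need 7ⁿ ≥ 19 ÷ (9/49955) = 949145/9.
7⁵ = 16807 falls short of 949145/9 but 7⁶ = 117649 reaches it, so n = 6.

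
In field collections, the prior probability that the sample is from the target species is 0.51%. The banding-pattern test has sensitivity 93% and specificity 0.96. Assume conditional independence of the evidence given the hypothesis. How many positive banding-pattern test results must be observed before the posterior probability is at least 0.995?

4

Prior odds = 0.0051/0.9949 = 51/9949.
False-positive rate = 1 − 0.96 = 0.04; likelihood ratio of a positive = 0.93/0.04 = 23.25.
Target posterior odds = 0.995/0.005 = 199.
Require 23.25ⁿ ≥ 199 ÷ (51/9949) = 1979851/51.
23.25³ = 804357/64 falls short of 1979851/51 but 23.25⁴ = 74805201/256 reaches it, so n = 4.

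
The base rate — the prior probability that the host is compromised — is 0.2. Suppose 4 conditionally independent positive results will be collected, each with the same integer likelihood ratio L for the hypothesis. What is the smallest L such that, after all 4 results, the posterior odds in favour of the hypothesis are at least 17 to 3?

Prior odds = 0.2/0.8 = 0.25.
Target odds = 17/3.
Need L⁴ ≥ 17/3 ÷ 0.25 = 68/3.
2⁴ = 16 < 68/3 ≤ 81 = 3⁴, so L = 3.

3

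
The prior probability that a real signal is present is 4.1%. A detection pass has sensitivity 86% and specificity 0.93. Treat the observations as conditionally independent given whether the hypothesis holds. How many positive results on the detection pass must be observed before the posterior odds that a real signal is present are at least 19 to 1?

3

Prior odds = 0.041/0.959 = 41/959.
False-positive rate = 1 − 0.93 = 0.07; likelihood ratio of a positive = 0.86/0.07 = 86/7.
Target odds = 19.
Need (41/959) × (86/7)ⁿ ≥ 19, i.e. (86/7)ⁿ ≥ 18221/41.
(86/7)² = 7396/49 falls short of 18221/41 but (86/7)³ = 636056/343 reaches it, so n = 3.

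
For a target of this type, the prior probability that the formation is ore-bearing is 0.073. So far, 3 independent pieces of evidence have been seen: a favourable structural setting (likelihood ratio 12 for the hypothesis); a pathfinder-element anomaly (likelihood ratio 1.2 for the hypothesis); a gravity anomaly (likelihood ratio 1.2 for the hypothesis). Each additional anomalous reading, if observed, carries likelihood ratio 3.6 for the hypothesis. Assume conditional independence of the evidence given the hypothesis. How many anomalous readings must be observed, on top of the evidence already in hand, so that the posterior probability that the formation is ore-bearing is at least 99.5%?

Prior odds = 0.073/0.927 = 73/927.
Combined Bayes factor of the evidence already in hand = 12 × 1.2 × 1.2 = 17.28.
Odds after that evidence = (73/927) × 17.28 = 3504/2575.
Target odds = 0.995/0.005 = 199.
Need 3.6ⁿ ≥ 199 ÷ (3504/2575) = 512425/3504.
3.6³ = 46.656 falls short of 512425/3504 but 3.6⁴ = 167.9616 reaches it, so n = 4.

4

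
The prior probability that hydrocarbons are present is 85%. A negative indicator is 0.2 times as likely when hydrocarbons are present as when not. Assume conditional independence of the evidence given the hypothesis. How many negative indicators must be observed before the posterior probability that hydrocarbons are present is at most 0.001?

Prior odds: 0.85 ÷ 0.15 = 17/3.
Likelihood ratio per negative indicator = 0.2.
Target posterior odds = 0.001/0.999 = 1/999.
Require 0.2ⁿ ≤ 1/999 ÷ (17/3) = 1/5661.
0.2⁵ = 0.00032 is still above 1/5661 but 0.2⁶ = 1/15625 is at or below it, so n = 6.

6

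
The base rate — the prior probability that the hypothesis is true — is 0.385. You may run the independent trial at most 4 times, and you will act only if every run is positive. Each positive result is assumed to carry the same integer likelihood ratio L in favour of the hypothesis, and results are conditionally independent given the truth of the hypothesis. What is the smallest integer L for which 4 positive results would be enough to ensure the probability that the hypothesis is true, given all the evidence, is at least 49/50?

3

Prior odds = 0.385/0.615 = 77/123.
Target odds = 0.98/0.02 = 49.
Need L⁴ ≥ 49 ÷ (77/123) = 861/11.
2⁴ = 16 < 861/11 ≤ 81 = 3⁴, so L = 3.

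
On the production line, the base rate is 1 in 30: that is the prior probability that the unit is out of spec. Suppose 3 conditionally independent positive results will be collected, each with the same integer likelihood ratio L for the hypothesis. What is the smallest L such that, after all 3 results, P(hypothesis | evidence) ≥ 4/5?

Prior odds = (1/30)/(29/30) = 1/29.
Target odds = 0.8/0.2 = 4.
Need L³ ≥ 4 ÷ (1/29) = 116.
4³ = 64 < 116 ≤ 125 = 5³, so L = 5.

5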